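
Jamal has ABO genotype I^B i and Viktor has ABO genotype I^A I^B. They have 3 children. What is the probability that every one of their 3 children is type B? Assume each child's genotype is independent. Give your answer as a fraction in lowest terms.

ABO cross I^B i × I^A I^B → 1/4 A, 1/2 B, 1/4 AB.
So P(type B) = 1/2 per child.
All 3 independent: (1/2)^3 = 1/8.

1/8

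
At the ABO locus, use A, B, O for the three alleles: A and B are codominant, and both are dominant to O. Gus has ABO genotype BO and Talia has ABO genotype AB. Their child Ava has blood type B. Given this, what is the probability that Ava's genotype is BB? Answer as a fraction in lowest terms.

Cross BO × AB → 1/4 AB, 1/4 AO, 1/4 BB, 1/4 BO.
Type-B genotypes among offspring: BB (1/4), BO (1/4); total 1/2.
P(BB | type B) = (1/4) / (1/2) = 1/2.

1/2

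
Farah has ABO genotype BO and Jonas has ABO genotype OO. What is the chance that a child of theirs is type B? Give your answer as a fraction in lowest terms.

ABO cross BO × OO → offspring phenotypes: 1/2 O, 1/2 B.
So P(type B) = 1/2.

1/2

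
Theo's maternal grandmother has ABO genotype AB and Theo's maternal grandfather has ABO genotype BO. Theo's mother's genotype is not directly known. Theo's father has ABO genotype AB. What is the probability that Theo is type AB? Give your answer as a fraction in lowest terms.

Theo's mother's ABO genotype from AB × BO: 1/4 AB, 1/4 AO, 1/4 BB, 1/4 BO.
Crossing each possibility with the father AB and summing P(type AB): 1/4·1/2 + 1/4·1/4 + 1/4·1/2 + 1/4·1/4 = 3/8.

3/8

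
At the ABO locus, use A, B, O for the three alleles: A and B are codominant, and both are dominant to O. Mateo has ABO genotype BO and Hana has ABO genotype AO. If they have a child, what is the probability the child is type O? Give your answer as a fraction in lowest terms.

ABO cross BO × AO → offspring phenotypes: 1/4 O, 1/4 A, 1/4 B, 1/4 AB.
So P(type O) = 1/4.

1/4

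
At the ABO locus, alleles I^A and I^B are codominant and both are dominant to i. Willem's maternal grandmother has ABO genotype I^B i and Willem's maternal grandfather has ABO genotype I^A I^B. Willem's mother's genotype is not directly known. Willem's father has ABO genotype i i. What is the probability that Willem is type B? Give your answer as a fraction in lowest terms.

Willem's mother's ABO genotype from I^B i × I^A I^B: 1/4 I^A I^B, 1/4 I^A i, 1/4 I^B I^B, 1/4 I^B i.
Crossing each possibility with the father i i and summing P(type B): 1/4·1/2 + 1/4·0 + 1/4·1 + 1/4·1/2 = 1/2.

1/2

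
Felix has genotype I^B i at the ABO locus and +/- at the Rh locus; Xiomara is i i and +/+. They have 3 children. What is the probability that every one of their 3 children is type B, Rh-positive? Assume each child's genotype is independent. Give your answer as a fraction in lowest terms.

ABO cross I^B i × i i → 1/2 O, 1/2 B.
Rh cross +/- × +/+ → 1 Rh+; so P(type B, Rh-positive) = 1/2 × 1 = 1/2 per child.
All 3 independent: (1/2)^3 = 1/8.

1/8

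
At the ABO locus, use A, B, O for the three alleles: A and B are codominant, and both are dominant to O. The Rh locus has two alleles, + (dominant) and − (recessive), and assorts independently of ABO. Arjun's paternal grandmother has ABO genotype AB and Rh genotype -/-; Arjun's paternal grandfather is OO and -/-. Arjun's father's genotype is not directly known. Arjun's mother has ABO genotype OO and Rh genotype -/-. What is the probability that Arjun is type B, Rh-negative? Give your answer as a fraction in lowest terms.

Arjun's father's ABO genotype from AB × OO: 1/2 AO, 1/2 BO.
Crossing each possibility with the mother OO and summing P(type B): 1/2·0 + 1/2·1/2 = 1/4.
Similarly for Rh via the father's Rh distribution: P(Rh-) = 1.
Independent loci: 1/4 × 1 = 1/4.

1/4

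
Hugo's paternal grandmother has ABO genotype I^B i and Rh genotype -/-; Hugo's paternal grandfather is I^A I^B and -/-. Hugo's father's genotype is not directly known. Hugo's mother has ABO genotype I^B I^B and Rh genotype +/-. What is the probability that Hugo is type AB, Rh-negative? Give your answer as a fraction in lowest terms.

Hugo's father's ABO genotype from I^B i × I^A I^B: 1/4 I^A I^B, 1/4 I^A i, 1/4 I^B I^B, 1/4 I^B i.
Crossing each possibility with the mother I^B I^B and summing P(type AB): 1/4·1/2 + 1/4·1/2 + 1/4·0 + 1/4·0 = 1/4.
Similarly for Rh via the father's Rh distribution: P(Rh-) = 1/2.
Independent loci: 1/4 × 1/2 = 1/8.

1/8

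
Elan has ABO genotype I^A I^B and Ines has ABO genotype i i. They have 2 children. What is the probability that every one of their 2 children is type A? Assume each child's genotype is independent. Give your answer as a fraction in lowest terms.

1/4

ABO cross I^A I^B × i i → 1/2 A, 1/2 B.
So P(type A) = 1/2 per child.
All 2 independent: (1/2)^2 = 1/4.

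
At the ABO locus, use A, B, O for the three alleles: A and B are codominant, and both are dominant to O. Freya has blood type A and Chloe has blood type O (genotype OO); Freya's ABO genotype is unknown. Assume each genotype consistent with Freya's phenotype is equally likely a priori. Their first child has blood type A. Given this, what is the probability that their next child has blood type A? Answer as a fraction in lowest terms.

Possible genotypes: Freya ∈ {AA, AO}; Chloe ∈ {OO}.
Weight each parental genotype pair by prior × P(type-A child):
  AA × OO: posterior weight 2/3; P(next child type A) = 1.
  AO × OO: posterior weight 1/3; P(next child type A) = 1/2.
Weighted sum = 5/6.

5/6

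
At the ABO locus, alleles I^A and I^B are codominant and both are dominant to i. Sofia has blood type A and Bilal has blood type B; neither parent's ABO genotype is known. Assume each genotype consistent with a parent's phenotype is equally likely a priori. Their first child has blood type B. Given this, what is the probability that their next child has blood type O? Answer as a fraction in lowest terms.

1/12

Possible genotypes: Sofia ∈ {I^A I^A, I^A i}; Bilal ∈ {I^B I^B, I^B i}.
Weight each parental genotype pair by prior × P(type-B child):
  I^A i × I^B I^B: posterior weight 2/3; P(next child type O) = 0.
  I^A i × I^B i: posterior weight 1/3; P(next child type O) = 1/4.
Weighted sum = 1/12.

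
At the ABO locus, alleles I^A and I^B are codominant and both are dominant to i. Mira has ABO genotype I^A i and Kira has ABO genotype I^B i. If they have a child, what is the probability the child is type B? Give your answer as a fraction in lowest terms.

1/4

ABO cross I^A i × I^B i → offspring phenotypes: 1/4 O, 1/4 A, 1/4 B, 1/4 AB.
So P(type B) = 1/4.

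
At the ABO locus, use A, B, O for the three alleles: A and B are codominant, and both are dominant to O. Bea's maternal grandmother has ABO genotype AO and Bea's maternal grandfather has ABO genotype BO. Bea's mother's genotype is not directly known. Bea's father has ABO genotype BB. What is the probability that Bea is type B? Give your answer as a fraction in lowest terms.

Bea's mother's ABO genotype from AO × BO: 1/4 AB, 1/4 AO, 1/4 BO, 1/4 OO.
Crossing each possibility with the father BB and summing P(type B): 1/4·1/2 + 1/4·1/2 + 1/4·1 + 1/4·1 = 3/4.

3/4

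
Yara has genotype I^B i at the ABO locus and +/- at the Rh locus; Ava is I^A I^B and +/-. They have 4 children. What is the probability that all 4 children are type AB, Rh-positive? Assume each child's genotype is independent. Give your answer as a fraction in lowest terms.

ABO cross I^B i × I^A I^B → 1/4 A, 1/2 B, 1/4 AB.
Rh cross +/- × +/- → 3/4 Rh+, 1/4 Rh-; so P(type AB, Rh-positive) = 1/4 × 3/4 = 3/16 per child.
All 4 independent: (3/16)^4 = 81/65536.

81/65536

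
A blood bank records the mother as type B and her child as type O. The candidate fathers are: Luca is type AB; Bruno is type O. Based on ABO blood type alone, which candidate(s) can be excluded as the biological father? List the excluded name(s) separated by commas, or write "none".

A candidate is excluded only if no genotype consistent with his phenotype could produce a type O child with a type B mother.
Luca (type AB): no genotype consistent with that phenotype can produce a type-O child with a type-B mother.

Luca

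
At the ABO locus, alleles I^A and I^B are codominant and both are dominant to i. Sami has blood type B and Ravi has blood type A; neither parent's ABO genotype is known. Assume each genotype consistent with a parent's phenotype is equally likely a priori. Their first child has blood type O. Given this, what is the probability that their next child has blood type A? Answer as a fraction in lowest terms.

Possible genotypes: Sami ∈ {I^B I^B, I^B i}; Ravi ∈ {I^A I^A, I^A i}.
Weight each parental genotype pair by prior × P(type-O child):
  I^B i × I^A i: posterior weight 1; P(next child type A) = 1/4.
Weighted sum = 1/4.

1/4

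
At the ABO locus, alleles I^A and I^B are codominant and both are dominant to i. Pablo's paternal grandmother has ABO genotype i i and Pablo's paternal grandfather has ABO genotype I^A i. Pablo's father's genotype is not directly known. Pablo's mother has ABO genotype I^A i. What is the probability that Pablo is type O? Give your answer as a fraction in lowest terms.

3/8

Pablo's father's ABO genotype from i i × I^A i: 1/2 I^A i, 1/2 i i.
Crossing each possibility with the mother I^A i and summing P(type O): 1/2·1/4 + 1/2·1/2 = 3/8.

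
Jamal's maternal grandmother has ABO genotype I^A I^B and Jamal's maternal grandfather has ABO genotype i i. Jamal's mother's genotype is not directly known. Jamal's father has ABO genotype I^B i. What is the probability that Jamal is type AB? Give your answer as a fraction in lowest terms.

1/8

Jamal's mother's ABO genotype from I^A I^B × i i: 1/2 I^A i, 1/2 I^B i.
Crossing each possibility with the father I^B i and summing P(type AB): 1/2·1/4 + 1/2·0 = 1/8.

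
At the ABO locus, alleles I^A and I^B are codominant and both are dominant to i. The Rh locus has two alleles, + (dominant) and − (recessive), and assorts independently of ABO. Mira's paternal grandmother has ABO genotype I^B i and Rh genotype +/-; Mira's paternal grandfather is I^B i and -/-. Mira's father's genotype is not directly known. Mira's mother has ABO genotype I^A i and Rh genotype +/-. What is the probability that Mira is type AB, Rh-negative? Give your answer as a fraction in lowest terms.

Mira's father's ABO genotype from I^B i × I^B i: 1/4 I^B I^B, 1/2 I^B i, 1/4 i i.
Crossing each possibility with the mother I^A i and summing P(type AB): 1/4·1/2 + 1/2·1/4 + 1/4·0 = 1/4.
Similarly for Rh via the father's Rh distribution: P(Rh-) = 3/8.
Independent loci: 1/4 × 3/8 = 3/32.

3/32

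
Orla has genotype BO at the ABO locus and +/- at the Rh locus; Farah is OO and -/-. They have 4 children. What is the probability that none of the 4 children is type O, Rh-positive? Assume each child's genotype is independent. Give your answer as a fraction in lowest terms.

81/256

ABO cross BO × OO → 1/2 O, 1/2 B.
Rh cross +/- × -/- → 1/2 Rh+, 1/2 Rh-; so P(type O, Rh-positive) = 1/2 × 1/2 = 1/4 per child.
P(not type O, Rh-positive) = 3/4 for one child; (3/4)^4 = 81/256.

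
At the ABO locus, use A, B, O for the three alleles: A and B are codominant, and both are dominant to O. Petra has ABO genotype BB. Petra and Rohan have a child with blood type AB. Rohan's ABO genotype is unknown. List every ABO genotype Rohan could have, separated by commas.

AA, AB, AO

For each candidate genotype of Rohan, check whether crossing it with BB can produce every observed child phenotype.
  AA → possible child types {AB} ✓
  AB → possible child types {B, AB} ✓
  AO → possible child types {B, AB} ✓
  BB → possible child types {B} ✗
  BO → possible child types {B} ✗
  OO → possible child types {B} ✗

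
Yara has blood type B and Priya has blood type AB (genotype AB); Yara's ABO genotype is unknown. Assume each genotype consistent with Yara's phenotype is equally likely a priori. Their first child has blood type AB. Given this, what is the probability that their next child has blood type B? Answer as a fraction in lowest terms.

1/2

Possible genotypes: Yara ∈ {BB, BO}; Priya ∈ {AB}.
Weight each parental genotype pair by prior × P(type-AB child):
  BB × AB: posterior weight 2/3; P(next child type B) = 1/2.
  BO × AB: posterior weight 1/3; P(next child type B) = 1/2.
Weighted sum = 1/2.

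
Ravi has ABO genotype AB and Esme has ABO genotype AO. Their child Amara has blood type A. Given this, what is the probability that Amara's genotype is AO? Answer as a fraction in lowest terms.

Cross AB × AO → 1/4 AA, 1/4 AB, 1/4 AO, 1/4 BO.
Type-A genotypes among offspring: AA (1/4), AO (1/4); total 1/2.
P(AO | type A) = (1/4) / (1/2) = 1/2.

1/2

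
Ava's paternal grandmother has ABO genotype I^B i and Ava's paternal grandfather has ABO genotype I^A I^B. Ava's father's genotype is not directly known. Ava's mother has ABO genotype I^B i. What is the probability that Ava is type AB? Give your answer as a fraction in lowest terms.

Ava's father's ABO genotype from I^B i × I^A I^B: 1/4 I^A I^B, 1/4 I^A i, 1/4 I^B I^B, 1/4 I^B i.
Crossing each possibility with the mother I^B i and summing P(type AB): 1/4·1/4 + 1/4·1/4 + 1/4·0 + 1/4·0 = 1/8.

1/8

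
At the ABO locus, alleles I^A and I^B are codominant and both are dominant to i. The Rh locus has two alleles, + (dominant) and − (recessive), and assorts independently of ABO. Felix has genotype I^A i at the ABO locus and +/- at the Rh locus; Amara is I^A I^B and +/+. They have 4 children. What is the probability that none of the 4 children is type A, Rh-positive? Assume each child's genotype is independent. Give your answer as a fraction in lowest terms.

ABO cross I^A i × I^A I^B → 1/2 A, 1/4 B, 1/4 AB.
Rh cross +/- × +/+ → 1 Rh+; so P(type A, Rh-positive) = 1/2 × 1 = 1/2 per child.
P(not type A, Rh-positive) = 1/2 for one child; (1/2)^4 = 1/16.

1/16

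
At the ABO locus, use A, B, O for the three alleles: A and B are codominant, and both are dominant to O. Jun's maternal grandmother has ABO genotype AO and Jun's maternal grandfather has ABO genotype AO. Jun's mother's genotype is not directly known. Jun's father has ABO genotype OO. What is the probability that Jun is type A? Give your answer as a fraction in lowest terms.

Jun's mother's ABO genotype from AO × AO: 1/4 AA, 1/2 AO, 1/4 OO.
Crossing each possibility with the father OO and summing P(type A): 1/4·1 + 1/2·1/2 + 1/4·0 = 1/2.

1/2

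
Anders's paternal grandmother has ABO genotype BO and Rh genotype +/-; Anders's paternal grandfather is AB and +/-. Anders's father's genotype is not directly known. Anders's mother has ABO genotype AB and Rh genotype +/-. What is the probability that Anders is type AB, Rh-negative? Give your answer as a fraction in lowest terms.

Anders's father's ABO genotype from BO × AB: 1/4 AB, 1/4 AO, 1/4 BB, 1/4 BO.
Crossing each possibility with the mother AB and summing P(type AB): 1/4·1/2 + 1/4·1/4 + 1/4·1/2 + 1/4·1/4 = 3/8.
Similarly for Rh via the father's Rh distribution: P(Rh-) = 1/4.
Independent loci: 3/8 × 1/4 = 3/32.

3/32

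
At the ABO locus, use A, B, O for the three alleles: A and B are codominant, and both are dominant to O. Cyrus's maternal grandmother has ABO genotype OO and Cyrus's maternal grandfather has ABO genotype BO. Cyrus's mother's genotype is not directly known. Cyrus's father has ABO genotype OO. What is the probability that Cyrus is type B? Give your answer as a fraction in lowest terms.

Cyrus's mother's ABO genotype from OO × BO: 1/2 BO, 1/2 OO.
Crossing each possibility with the father OO and summing P(type B): 1/2·1/2 + 1/2·0 = 1/4.

1/4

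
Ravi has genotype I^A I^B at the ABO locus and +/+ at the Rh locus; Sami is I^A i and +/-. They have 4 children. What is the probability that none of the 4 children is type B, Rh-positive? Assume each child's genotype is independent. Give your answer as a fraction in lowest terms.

81/256

ABO cross I^A I^B × I^A i → 1/2 A, 1/4 B, 1/4 AB.
Rh cross +/+ × +/- → 1 Rh+; so P(type B, Rh-positive) = 1/4 × 1 = 1/4 per child.
P(not type B, Rh-positive) = 3/4 for one child; (3/4)^4 = 81/256.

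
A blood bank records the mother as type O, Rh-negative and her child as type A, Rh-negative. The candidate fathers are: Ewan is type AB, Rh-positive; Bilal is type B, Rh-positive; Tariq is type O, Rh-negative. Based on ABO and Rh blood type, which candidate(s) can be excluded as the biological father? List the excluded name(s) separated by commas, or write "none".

Bilal, Tariq

A candidate is excluded only if no genotype consistent with his phenotype could produce a type A, Rh-negative child with a type O, Rh-negative mother.
Bilal (type B, Rh+): no genotype consistent with that phenotype can produce a type-A Rh- child with a type-O mother.
Tariq (type O, Rh-): no genotype consistent with that phenotype can produce a type-A Rh- child with a type-O mother.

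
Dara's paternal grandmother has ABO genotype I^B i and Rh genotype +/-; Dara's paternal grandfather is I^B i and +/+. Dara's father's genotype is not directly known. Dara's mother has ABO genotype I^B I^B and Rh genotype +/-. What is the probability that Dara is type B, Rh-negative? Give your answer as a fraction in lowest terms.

1/8

Dara's father's ABO genotype from I^B i × I^B i: 1/4 I^B I^B, 1/2 I^B i, 1/4 i i.
Crossing each possibility with the mother I^B I^B and summing P(type B): 1/4·1 + 1/2·1 + 1/4·1 = 1.
Similarly for Rh via the father's Rh distribution: P(Rh-) = 1/8.
Independent loci: 1 × 1/8 = 1/8.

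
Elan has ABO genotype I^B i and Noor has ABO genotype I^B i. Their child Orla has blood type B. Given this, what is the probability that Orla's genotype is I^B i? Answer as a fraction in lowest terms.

Cross I^B i × I^B i → 1/4 I^B I^B, 1/2 I^B i, 1/4 i i.
Type-B genotypes among offspring: I^B I^B (1/4), I^B i (1/2); total 3/4.
P(I^B i | type B) = (1/2) / (3/4) = 2/3.

2/3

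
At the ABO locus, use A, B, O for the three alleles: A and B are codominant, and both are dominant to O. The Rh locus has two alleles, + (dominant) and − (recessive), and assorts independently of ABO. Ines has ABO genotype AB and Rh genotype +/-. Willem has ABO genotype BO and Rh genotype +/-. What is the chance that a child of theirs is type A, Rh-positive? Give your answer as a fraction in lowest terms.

3/16

ABO cross AB × BO → offspring phenotypes: 1/4 A, 1/2 B, 1/4 AB.
Rh cross +/- × +/- → 3/4 Rh+, 1/4 Rh-.
Independent loci: P(type A, Rh-positive) = 1/4 × 3/4 = 3/16.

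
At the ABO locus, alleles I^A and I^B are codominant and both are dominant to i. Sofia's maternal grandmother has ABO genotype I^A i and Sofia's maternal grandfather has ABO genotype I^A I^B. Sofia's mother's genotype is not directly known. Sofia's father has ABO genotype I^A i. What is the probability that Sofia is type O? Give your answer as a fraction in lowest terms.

Sofia's mother's ABO genotype from I^A i × I^A I^B: 1/4 I^A I^A, 1/4 I^A I^B, 1/4 I^A i, 1/4 I^B i.
Crossing each possibility with the father I^A i and summing P(type O): 1/4·0 + 1/4·0 + 1/4·1/4 + 1/4·1/4 = 1/8.

1/8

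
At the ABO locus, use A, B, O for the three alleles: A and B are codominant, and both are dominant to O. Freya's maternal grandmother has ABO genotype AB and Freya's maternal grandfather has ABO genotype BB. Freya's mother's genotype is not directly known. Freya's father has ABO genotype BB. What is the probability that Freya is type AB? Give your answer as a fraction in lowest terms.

1/4

Freya's mother's ABO genotype from AB × BB: 1/2 AB, 1/2 BB.
Crossing each possibility with the father BB and summing P(type AB): 1/2·1/2 + 1/2·0 = 1/4.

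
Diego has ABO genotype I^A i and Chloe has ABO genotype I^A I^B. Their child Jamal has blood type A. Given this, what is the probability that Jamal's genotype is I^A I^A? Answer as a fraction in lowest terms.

Cross I^A i × I^A I^B → 1/4 I^A I^A, 1/4 I^A I^B, 1/4 I^A i, 1/4 I^B i.
Type-A genotypes among offspring: I^A I^A (1/4), I^A i (1/4); total 1/2.
P(I^A I^A | type A) = (1/4) / (1/2) = 1/2.

1/2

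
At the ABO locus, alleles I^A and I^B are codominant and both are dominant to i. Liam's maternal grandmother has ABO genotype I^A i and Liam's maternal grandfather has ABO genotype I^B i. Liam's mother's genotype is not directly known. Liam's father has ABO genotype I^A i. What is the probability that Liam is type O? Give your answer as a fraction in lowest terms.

Liam's mother's ABO genotype from I^A i × I^B i: 1/4 I^A I^B, 1/4 I^A i, 1/4 I^B i, 1/4 i i.
Crossing each possibility with the father I^A i and summing P(type O): 1/4·0 + 1/4·1/4 + 1/4·1/4 + 1/4·1/2 = 1/4.

1/4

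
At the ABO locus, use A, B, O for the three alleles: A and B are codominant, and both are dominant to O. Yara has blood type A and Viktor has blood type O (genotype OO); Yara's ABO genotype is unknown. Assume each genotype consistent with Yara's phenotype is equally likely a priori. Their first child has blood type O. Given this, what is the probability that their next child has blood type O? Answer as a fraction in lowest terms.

1/2

Possible genotypes: Yara ∈ {AA, AO}; Viktor ∈ {OO}.
Weight each parental genotype pair by prior × P(type-O child):
  AO × OO: posterior weight 1; P(next child type O) = 1/2.
Weighted sum = 1/2.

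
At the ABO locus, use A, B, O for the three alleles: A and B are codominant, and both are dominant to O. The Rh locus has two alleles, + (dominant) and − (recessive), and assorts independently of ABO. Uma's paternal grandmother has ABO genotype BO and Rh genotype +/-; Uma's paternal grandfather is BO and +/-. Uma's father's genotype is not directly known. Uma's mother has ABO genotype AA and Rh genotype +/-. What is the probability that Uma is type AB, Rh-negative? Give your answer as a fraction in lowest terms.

1/8

Uma's father's ABO genotype from BO × BO: 1/4 BB, 1/2 BO, 1/4 OO.
Crossing each possibility with the mother AA and summing P(type AB): 1/4·1 + 1/2·1/2 + 1/4·0 = 1/2.
Similarly for Rh via the father's Rh distribution: P(Rh-) = 1/4.
Independent loci: 1/2 × 1/4 = 1/8.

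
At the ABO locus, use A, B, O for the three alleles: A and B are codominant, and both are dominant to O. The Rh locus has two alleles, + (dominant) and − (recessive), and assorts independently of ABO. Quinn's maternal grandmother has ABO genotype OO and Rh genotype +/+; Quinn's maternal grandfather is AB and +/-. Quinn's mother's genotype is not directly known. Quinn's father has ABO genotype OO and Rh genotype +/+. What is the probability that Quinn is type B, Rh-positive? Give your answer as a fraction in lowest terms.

Quinn's mother's ABO genotype from OO × AB: 1/2 AO, 1/2 BO.
Crossing each possibility with the father OO and summing P(type B): 1/2·0 + 1/2·1/2 = 1/4.
Similarly for Rh via the mother's Rh distribution: P(Rh+) = 1.
Independent loci: 1/4 × 1 = 1/4.

1/4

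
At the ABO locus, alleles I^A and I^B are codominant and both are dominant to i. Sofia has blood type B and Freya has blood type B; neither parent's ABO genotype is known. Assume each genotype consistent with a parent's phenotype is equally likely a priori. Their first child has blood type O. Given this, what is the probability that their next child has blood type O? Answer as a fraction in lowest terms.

Possible genotypes: Sofia ∈ {I^B I^B, I^B i}; Freya ∈ {I^B I^B, I^B i}.
Weight each parental genotype pair by prior × P(type-O child):
  I^B i × I^B i: posterior weight 1; P(next child type O) = 1/4.
Weighted sum = 1/4.

1/4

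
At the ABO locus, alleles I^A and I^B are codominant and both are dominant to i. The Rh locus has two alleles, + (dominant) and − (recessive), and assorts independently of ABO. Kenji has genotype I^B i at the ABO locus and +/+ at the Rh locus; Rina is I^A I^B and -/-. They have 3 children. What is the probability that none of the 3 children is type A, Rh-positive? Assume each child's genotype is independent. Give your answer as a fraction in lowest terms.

ABO cross I^B i × I^A I^B → 1/4 A, 1/2 B, 1/4 AB.
Rh cross +/+ × -/- → 1 Rh+; so P(type A, Rh-positive) = 1/4 × 1 = 1/4 per child.
P(not type A, Rh-positive) = 3/4 for one child; (3/4)^3 = 27/64.

27/64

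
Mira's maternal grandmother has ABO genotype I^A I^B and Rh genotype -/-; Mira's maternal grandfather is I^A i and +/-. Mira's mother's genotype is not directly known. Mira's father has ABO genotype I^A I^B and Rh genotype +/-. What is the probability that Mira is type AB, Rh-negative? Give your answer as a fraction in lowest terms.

9/64

Mira's mother's ABO genotype from I^A I^B × I^A i: 1/4 I^A I^A, 1/4 I^A I^B, 1/4 I^A i, 1/4 I^B i.
Crossing each possibility with the father I^A I^B and summing P(type AB): 1/4·1/2 + 1/4·1/2 + 1/4·1/4 + 1/4·1/4 = 3/8.
Similarly for Rh via the mother's Rh distribution: P(Rh-) = 3/8.
Independent loci: 3/8 × 3/8 = 9/64.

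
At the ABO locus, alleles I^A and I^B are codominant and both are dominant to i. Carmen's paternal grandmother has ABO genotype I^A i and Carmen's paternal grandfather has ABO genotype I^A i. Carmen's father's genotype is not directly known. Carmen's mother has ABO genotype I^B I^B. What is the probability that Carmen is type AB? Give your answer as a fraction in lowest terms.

Carmen's father's ABO genotype from I^A i × I^A i: 1/4 I^A I^A, 1/2 I^A i, 1/4 i i.
Crossing each possibility with the mother I^B I^B and summing P(type AB): 1/4·1 + 1/2·1/2 + 1/4·0 = 1/2.

1/2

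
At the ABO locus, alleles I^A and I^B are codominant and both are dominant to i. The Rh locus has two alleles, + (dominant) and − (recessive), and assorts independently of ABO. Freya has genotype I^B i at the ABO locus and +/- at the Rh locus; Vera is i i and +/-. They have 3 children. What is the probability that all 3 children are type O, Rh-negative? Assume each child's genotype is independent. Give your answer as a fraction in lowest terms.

1/512

ABO cross I^B i × i i → 1/2 O, 1/2 B.
Rh cross +/- × +/- → 3/4 Rh+, 1/4 Rh-; so P(type O, Rh-negative) = 1/2 × 1/4 = 1/8 per child.
All 3 independent: (1/8)^3 = 1/512.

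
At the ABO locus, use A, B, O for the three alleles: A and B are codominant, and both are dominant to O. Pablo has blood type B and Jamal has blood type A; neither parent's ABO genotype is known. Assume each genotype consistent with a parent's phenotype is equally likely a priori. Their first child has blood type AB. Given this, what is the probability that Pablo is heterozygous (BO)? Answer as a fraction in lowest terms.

1/3

Possible genotypes: Pablo ∈ {BB, BO}; Jamal ∈ {AA, AO}.
Weight each parental genotype pair by prior × P(type-AB child):
  BB × AA: posterior weight 4/9.
  BB × AO: posterior weight 2/9.
  BO × AA: posterior weight 2/9.
  BO × AO: posterior weight 1/9.
Sum the posterior weight over pairs where Pablo is BO: 1/3.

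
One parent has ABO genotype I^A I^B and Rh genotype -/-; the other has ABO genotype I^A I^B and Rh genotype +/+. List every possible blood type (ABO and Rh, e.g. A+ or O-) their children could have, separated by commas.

Gametes from I^A I^B × I^A I^B give offspring ABO genotypes I^A I^A, I^A I^B, I^B I^B, i.e. phenotypes A, B, AB.
Rh cross -/- × +/+ → phenotypes Rh+.
Combining independently: A+, B+, AB+.

A+, B+, AB+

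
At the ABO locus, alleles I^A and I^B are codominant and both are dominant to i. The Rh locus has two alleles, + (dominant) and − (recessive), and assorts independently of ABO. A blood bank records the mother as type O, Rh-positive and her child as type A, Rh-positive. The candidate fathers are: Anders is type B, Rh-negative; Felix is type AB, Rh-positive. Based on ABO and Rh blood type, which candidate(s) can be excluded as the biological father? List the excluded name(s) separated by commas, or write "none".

Anders

A candidate is excluded only if no genotype consistent with his phenotype could produce a type A, Rh-positive child with a type O, Rh-positive mother.
Anders (type B, Rh-): no genotype consistent with that phenotype can produce a type-A Rh+ child with a type-O mother.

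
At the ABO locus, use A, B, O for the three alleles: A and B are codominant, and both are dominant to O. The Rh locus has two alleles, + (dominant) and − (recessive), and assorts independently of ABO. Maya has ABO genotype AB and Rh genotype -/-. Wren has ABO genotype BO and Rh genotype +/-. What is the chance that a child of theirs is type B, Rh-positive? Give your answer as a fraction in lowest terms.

ABO cross AB × BO → offspring phenotypes: 1/4 A, 1/2 B, 1/4 AB.
Rh cross -/- × +/- → 1/2 Rh+, 1/2 Rh-.
Independent loci: P(type B, Rh-positive) = 1/2 × 1/2 = 1/4.

1/4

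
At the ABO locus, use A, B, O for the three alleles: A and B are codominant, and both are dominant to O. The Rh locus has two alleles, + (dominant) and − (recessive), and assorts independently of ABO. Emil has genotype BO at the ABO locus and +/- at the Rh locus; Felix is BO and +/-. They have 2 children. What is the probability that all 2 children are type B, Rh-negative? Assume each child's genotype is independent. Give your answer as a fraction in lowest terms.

ABO cross BO × BO → 1/4 O, 3/4 B.
Rh cross +/- × +/- → 3/4 Rh+, 1/4 Rh-; so P(type B, Rh-negative) = 3/4 × 1/4 = 3/16 per child.
All 2 independent: (3/16)^2 = 9/256.

9/256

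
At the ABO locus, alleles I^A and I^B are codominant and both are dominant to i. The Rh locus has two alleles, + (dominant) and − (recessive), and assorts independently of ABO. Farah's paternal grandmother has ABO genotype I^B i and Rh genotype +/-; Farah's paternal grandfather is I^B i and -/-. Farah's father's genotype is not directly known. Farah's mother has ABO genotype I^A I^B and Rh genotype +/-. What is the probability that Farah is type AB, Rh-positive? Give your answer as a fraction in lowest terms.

Farah's father's ABO genotype from I^B i × I^B i: 1/4 I^B I^B, 1/2 I^B i, 1/4 i i.
Crossing each possibility with the mother I^A I^B and summing P(type AB): 1/4·1/2 + 1/2·1/4 + 1/4·0 = 1/4.
Similarly for Rh via the father's Rh distribution: P(Rh+) = 5/8.
Independent loci: 1/4 × 5/8 = 5/32.

5/32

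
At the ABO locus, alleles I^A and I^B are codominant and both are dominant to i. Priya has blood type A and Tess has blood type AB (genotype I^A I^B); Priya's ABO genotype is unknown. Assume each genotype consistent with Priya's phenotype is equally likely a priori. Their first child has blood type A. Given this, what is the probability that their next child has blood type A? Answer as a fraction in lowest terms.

Possible genotypes: Priya ∈ {I^A I^A, I^A i}; Tess ∈ {I^A I^B}.
Weight each parental genotype pair by prior × P(type-A child):
  I^A I^A × I^A I^B: posterior weight 1/2; P(next child type A) = 1/2.
  I^A i × I^A I^B: posterior weight 1/2; P(next child type A) = 1/2.
Weighted sum = 1/2.

1/2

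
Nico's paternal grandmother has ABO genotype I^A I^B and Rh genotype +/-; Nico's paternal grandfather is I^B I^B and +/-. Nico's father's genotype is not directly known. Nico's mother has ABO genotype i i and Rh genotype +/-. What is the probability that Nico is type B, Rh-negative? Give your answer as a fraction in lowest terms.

Nico's father's ABO genotype from I^A I^B × I^B I^B: 1/2 I^A I^B, 1/2 I^B I^B.
Crossing each possibility with the mother i i and summing P(type B): 1/2·1/2 + 1/2·1 = 3/4.
Similarly for Rh via the father's Rh distribution: P(Rh-) = 1/4.
Independent loci: 3/4 × 1/4 = 3/16.

3/16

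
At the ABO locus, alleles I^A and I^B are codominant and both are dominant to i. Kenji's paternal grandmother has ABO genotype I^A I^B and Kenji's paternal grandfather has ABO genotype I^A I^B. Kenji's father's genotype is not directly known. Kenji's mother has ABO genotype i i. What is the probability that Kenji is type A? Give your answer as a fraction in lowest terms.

Kenji's father's ABO genotype from I^A I^B × I^A I^B: 1/4 I^A I^A, 1/2 I^A I^B, 1/4 I^B I^B.
Crossing each possibility with the mother i i and summing P(type A): 1/4·1 + 1/2·1/2 + 1/4·0 = 1/2.

1/2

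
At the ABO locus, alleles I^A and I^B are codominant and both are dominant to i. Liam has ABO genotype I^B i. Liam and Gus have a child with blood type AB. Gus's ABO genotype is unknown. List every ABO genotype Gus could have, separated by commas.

For each candidate genotype of Gus, check whether crossing it with I^B i can produce every observed child phenotype.
  I^A I^A → possible child types {A, AB} ✓
  I^A I^B → possible child types {A, B, AB} ✓
  I^A i → possible child types {O, A, B, AB} ✓
  I^B I^B → possible child types {B} ✗
  I^B i → possible child types {O, B} ✗
  i i → possible child types {O, B} ✗

I^A I^A, I^A I^B, I^A i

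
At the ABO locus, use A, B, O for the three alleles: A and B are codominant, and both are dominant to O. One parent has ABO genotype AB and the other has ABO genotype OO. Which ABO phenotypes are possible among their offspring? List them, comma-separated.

Gametes from AB × OO give offspring ABO genotypes AO, BO, i.e. phenotypes A, B.

A, B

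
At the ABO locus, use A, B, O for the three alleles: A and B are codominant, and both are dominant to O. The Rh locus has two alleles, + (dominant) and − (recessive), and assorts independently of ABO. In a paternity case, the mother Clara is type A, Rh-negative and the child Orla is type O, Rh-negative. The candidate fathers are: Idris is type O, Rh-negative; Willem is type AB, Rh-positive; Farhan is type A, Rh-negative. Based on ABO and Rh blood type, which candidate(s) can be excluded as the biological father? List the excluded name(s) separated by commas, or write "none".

Willem

A candidate is excluded only if no genotype consistent with his phenotype could produce a type O, Rh-negative child with a type A, Rh-negative mother.
Willem (type AB, Rh+): no genotype consistent with that phenotype can produce a type-O Rh- child with a type-A mother.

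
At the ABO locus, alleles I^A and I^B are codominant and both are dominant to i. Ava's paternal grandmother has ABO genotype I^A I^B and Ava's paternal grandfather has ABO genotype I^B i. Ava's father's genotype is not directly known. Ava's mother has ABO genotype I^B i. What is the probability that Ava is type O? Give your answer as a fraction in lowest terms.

Ava's father's ABO genotype from I^A I^B × I^B i: 1/4 I^A I^B, 1/4 I^A i, 1/4 I^B I^B, 1/4 I^B i.
Crossing each possibility with the mother I^B i and summing P(type O): 1/4·0 + 1/4·1/4 + 1/4·0 + 1/4·1/4 = 1/8.

1/8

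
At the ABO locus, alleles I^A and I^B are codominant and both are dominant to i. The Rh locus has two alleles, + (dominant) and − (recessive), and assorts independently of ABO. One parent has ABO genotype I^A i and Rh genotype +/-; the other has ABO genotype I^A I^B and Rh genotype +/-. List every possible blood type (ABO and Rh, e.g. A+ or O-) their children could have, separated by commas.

A+, A-, B+, B-, AB+, AB-

Gametes from I^A i × I^A I^B give offspring ABO genotypes I^A I^A, I^A I^B, I^A i, I^B i, i.e. phenotypes A, B, AB.
Rh cross +/- × +/- → phenotypes Rh+, Rh-.
Combining independently: A+, A-, B+, B-, AB+, AB-.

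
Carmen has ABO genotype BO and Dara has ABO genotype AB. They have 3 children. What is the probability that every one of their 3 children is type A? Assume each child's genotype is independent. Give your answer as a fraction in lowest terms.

ABO cross BO × AB → 1/4 A, 1/2 B, 1/4 AB.
So P(type A) = 1/4 per child.
All 3 independent: (1/4)^3 = 1/64.

1/64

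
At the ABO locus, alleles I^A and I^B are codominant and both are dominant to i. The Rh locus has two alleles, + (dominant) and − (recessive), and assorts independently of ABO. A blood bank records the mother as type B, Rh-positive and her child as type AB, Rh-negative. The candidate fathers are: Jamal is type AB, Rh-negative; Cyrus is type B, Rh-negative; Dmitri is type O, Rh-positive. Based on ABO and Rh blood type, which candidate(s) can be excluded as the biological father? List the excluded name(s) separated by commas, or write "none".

A candidate is excluded only if no genotype consistent with his phenotype could produce a type AB, Rh-negative child with a type B, Rh-positive mother.
Cyrus (type B, Rh-): no genotype consistent with that phenotype can produce a type-AB Rh- child with a type-B mother.
Dmitri (type O, Rh+): no genotype consistent with that phenotype can produce a type-AB Rh- child with a type-B mother.

Cyrus, Dmitri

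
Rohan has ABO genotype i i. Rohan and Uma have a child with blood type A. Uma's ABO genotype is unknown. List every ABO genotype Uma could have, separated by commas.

I^A I^A, I^A I^B, I^A i

For each candidate genotype of Uma, check whether crossing it with i i can produce every observed child phenotype.
  I^A I^A → possible child types {A} ✓
  I^A I^B → possible child types {A, B} ✓
  I^A i → possible child types {O, A} ✓
  I^B I^B → possible child types {B} ✗
  I^B i → possible child types {O, B} ✗
  i i → possible child types {O} ✗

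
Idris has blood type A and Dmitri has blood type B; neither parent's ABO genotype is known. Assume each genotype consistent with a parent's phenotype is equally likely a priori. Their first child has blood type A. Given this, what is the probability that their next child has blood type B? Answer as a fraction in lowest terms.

Possible genotypes: Idris ∈ {I^A I^A, I^A i}; Dmitri ∈ {I^B I^B, I^B i}.
Weight each parental genotype pair by prior × P(type-A child):
  I^A I^A × I^B i: posterior weight 2/3; P(next child type B) = 0.
  I^A i × I^B i: posterior weight 1/3; P(next child type B) = 1/4.
Weighted sum = 1/12.

1/12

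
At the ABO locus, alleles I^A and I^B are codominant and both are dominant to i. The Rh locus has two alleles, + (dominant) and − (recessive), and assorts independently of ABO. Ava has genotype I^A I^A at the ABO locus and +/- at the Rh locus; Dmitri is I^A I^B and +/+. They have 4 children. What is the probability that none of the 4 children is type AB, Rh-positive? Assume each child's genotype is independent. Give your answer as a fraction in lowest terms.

ABO cross I^A I^A × I^A I^B → 1/2 A, 1/2 AB.
Rh cross +/- × +/+ → 1 Rh+; so P(type AB, Rh-positive) = 1/2 × 1 = 1/2 per child.
P(not type AB, Rh-positive) = 1/2 for one child; (1/2)^4 = 1/16.

1/16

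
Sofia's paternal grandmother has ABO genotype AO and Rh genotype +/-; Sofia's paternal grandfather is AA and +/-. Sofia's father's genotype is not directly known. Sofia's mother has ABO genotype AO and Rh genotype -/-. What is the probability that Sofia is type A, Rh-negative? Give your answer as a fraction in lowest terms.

Sofia's father's ABO genotype from AO × AA: 1/2 AA, 1/2 AO.
Crossing each possibility with the mother AO and summing P(type A): 1/2·1 + 1/2·3/4 = 7/8.
Similarly for Rh via the father's Rh distribution: P(Rh-) = 1/2.
Independent loci: 7/8 × 1/2 = 7/16.

7/16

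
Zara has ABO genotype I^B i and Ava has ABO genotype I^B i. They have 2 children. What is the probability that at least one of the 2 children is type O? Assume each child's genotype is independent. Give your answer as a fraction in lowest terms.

ABO cross I^B i × I^B i → 1/4 O, 3/4 B.
So P(type O) = 1/4 per child.
P(none) = (3/4)^2 = 9/16; P(at least one) = 1 − 9/16 = 7/16.

7/16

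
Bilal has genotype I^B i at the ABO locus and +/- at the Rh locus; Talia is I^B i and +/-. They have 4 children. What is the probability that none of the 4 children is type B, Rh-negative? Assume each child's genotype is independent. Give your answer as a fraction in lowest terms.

28561/65536

ABO cross I^B i × I^B i → 1/4 O, 3/4 B.
Rh cross +/- × +/- → 3/4 Rh+, 1/4 Rh-; so P(type B, Rh-negative) = 3/4 × 1/4 = 3/16 per child.
P(not type B, Rh-negative) = 13/16 for one child; (13/16)^4 = 28561/65536.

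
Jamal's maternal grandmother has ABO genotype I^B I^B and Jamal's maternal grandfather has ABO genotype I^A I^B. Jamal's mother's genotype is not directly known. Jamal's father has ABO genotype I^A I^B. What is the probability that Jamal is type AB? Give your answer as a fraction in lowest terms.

1/2

Jamal's mother's ABO genotype from I^B I^B × I^A I^B: 1/2 I^A I^B, 1/2 I^B I^B.
Crossing each possibility with the father I^A I^B and summing P(type AB): 1/2·1/2 + 1/2·1/2 = 1/2.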